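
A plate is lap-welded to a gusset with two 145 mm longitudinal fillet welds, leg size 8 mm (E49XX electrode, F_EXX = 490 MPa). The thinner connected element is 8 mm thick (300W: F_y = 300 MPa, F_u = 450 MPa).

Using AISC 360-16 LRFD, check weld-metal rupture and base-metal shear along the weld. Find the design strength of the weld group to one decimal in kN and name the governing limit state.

Weld metal: throat = 0.707×8 = 5.656 mm, L = 2×145 = 290 mm. φR_n = 0.75 × 0.6 × 490 × 5.656 × 290 = 361.7 kN.
Base metal shear (8 mm plate): yield φR_n = 1.0×0.6×300×8×290 = 417.6 kN; rupture φR_n = 0.75×0.6×450×8×290 = 469.8 kN; take 417.6 kN (yield).
Governing: min(361.7, 417.6) = 361.7 kN → weld metal.

361.7 kN (weld metal governs)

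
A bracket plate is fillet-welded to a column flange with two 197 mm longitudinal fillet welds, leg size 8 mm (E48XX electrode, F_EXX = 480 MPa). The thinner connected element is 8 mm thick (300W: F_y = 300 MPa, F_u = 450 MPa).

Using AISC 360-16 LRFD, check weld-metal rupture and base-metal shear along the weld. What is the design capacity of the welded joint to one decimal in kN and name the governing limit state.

Weld metal: throat = 0.707×8 = 5.656 mm, L = 2×197 = 394 mm. φR_n = 0.75 × 0.6 × 480 × 5.656 × 394 = 481.3 kN.
Base metal shear (8 mm plate): yield φR_n = 1.0×0.6×300×8×394 = 567.4 kN; rupture φR_n = 0.75×0.6×450×8×394 = 638.3 kN; take 567.4 kN (yield).
Governing: min(481.3, 567.4) = 481.3 kN → weld metal.

481.3 kN (weld metal governs)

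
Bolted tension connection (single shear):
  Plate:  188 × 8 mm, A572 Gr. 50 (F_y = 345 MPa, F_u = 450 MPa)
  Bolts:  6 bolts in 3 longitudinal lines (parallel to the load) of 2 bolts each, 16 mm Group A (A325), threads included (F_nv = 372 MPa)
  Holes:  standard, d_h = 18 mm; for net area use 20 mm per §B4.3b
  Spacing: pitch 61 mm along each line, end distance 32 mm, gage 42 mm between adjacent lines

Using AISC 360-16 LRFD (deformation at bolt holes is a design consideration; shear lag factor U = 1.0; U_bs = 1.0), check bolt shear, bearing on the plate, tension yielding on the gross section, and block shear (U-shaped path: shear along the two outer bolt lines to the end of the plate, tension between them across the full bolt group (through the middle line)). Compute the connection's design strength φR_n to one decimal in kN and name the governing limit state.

Bolt shear: A_b = π(16)²/4 = 201.06 mm². φR_n = 0.75 × 372 × 201.06 × 6 × 1 = 336.6 kN.
Bearing (8 mm plate, F_u = 450 MPa): end bolts L_c = 32 − 18/2 = 23, R_n = min(1.2×23×8×450, 2.4×16×8×450) = 99.36 kN/bolt; interior L_c = 61 − 18 = 43, R_n = 138.24 kN/bolt. φR_n = 0.75 × (3×99.36 + 3×138.24) = 534.6 kN.
Tension yield (gross): A_g = 188×8 = 1504 mm². φR_n = 0.90 × 345 × 1504 = 467.0 kN.
Block shear: shear path 2×[32+1×61] = 2×93 mm, A_gv = 1488, A_nv = 2×(93 − 1.5×20)×8 = 1008 mm²; tension across gage: (84 − 2×20)×8 = 352 mm². R_n = min(0.6×450×1008, 0.6×345×1488) + 1.0×450×352 = min(272.16, 308.02) + 158.4 = 430.56 kN. φR_n = 0.75 × 430.56 = 322.9 kN.
Governing: min(336.6, 534.6, 467.0, 322.9) = 322.9 kN → block shear.

322.9 kN (block shear governs)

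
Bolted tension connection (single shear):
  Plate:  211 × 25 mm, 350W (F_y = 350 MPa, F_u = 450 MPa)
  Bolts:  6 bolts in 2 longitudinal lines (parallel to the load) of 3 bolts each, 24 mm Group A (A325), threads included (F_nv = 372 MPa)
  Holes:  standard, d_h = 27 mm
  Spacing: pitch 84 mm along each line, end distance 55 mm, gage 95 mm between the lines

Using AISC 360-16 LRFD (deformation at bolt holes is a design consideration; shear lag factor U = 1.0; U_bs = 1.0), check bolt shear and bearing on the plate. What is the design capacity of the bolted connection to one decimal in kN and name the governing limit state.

757.3 kN (bolt shear governs)

Bolt shear: A_b = π(24)²/4 = 452.39 mm². φR_n = 0.75 × 372 × 452.39 × 6 × 1 = 757.3 kN.
Bearing (25 mm plate, F_u = 450 MPa): end bolts L_c = 55 − 27/2 = 41.5, R_n = min(1.2×41.5×25×450, 2.4×24×25×450) = 560.25 kN/bolt; interior L_c = 84 − 27 = 57, R_n = 648 kN/bolt. φR_n = 0.75 × (2×560.25 + 4×648) = 2784.4 kN.
Governing: min(757.3, 2784.4) = 757.3 kN → bolt shear.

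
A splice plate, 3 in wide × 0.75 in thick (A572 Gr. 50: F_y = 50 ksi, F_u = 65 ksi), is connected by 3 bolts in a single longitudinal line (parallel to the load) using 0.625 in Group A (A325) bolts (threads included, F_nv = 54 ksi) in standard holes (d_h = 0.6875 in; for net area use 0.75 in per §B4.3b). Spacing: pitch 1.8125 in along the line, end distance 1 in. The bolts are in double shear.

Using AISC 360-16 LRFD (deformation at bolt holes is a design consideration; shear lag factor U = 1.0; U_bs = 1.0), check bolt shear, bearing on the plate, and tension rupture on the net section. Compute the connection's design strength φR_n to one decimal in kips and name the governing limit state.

74.6 kips (bolt shear governs)

Bolt shear: A_b = π(0.625)²/4 = 0.3068 in². φR_n = 0.75 × 54 × 0.3068 × 3 × 2 = 74.6 kips.
Bearing (0.75 in plate, F_u = 65 ksi): end bolts L_c = 1 − 0.6875/2 = 0.65625, R_n = min(1.2×0.65625×0.75×65, 2.4×0.625×0.75×65) = 38.391 kips/bolt; interior L_c = 1.8125 − 0.6875 = 1.125, R_n = 65.813 kips/bolt. φR_n = 0.75 × (1×38.391 + 2×65.813) = 127.5 kips.
Tension rupture (net): A_n = (3 − 1×0.75)×0.75 = 1.6875 in² (U = 1.0, A_e = A_n). φR_n = 0.75 × 65 × 1.6875 = 82.3 kips.
Governing: min(74.6, 127.5, 82.3) = 74.6 kips → bolt shear.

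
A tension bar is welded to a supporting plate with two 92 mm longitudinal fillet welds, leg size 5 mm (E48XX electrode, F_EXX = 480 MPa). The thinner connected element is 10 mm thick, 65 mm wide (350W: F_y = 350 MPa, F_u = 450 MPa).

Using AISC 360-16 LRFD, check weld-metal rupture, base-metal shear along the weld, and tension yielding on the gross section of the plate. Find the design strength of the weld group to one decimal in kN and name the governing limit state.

140.5 kN (weld metal governs)

Weld metal: throat = 0.707×5 = 3.535 mm, L = 2×92 = 184 mm. φR_n = 0.75 × 0.6 × 480 × 3.535 × 184 = 140.5 kN.
Base metal shear (10 mm plate): yield φR_n = 1.0×0.6×350×10×184 = 386.4 kN; rupture φR_n = 0.75×0.6×450×10×184 = 372.6 kN; take 372.6 kN (rupture).
Tension yield (gross): A_g = 65×10 = 650 mm². φR_n = 0.90 × 350 × 650 = 204.8 kN.
Governing: min(140.5, 372.6, 204.8) = 140.5 kN → weld metal.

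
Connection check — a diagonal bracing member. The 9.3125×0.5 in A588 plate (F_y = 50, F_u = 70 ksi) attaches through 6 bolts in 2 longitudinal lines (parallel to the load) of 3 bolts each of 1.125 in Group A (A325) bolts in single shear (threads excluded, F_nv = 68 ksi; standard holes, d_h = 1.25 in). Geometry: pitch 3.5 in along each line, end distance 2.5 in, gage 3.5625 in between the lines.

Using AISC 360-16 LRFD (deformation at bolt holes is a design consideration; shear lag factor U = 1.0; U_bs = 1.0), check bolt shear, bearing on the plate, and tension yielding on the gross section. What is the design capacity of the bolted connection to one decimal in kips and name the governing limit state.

Bolt shear: A_b = π(1.125)²/4 = 0.99402 in². φR_n = 0.75 × 68 × 0.99402 × 6 × 1 = 304.2 kips.
Bearing (0.5 in plate, F_u = 70 ksi): end bolts L_c = 2.5 − 1.25/2 = 1.875, R_n = min(1.2×1.875×0.5×70, 2.4×1.125×0.5×70) = 78.75 kips/bolt; interior L_c = 3.5 − 1.25 = 2.25, R_n = 94.5 kips/bolt. φR_n = 0.75 × (2×78.75 + 4×94.5) = 401.6 kips.
Tension yield (gross): A_g = 9.3125×0.5 = 4.6563 in². φR_n = 0.90 × 50 × 4.6563 = 209.5 kips.
Governing: min(304.2, 401.6, 209.5) = 209.5 kips → gross-section yield.

209.5 kips (gross-section yield governs)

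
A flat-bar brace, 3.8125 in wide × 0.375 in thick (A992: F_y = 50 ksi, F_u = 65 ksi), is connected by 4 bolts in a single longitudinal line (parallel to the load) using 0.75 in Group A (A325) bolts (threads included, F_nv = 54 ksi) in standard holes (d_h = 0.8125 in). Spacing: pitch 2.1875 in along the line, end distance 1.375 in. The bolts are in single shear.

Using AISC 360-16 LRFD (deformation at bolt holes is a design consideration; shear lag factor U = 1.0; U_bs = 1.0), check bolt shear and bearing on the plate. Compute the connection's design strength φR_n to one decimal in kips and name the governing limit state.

71.6 kips (bolt shear governs)

Bolt shear: A_b = π(0.75)²/4 = 0.44179 in². φR_n = 0.75 × 54 × 0.44179 × 4 × 1 = 71.6 kips.
Bearing (0.375 in plate, F_u = 65 ksi): end bolts L_c = 1.375 − 0.8125/2 = 0.96875, R_n = min(1.2×0.96875×0.375×65, 2.4×0.75×0.375×65) = 28.336 kips/bolt; interior L_c = 2.1875 − 0.8125 = 1.375, R_n = 40.219 kips/bolt. φR_n = 0.75 × (1×28.336 + 3×40.219) = 111.7 kips.
Governing: min(71.6, 111.7) = 71.6 kips → bolt shear.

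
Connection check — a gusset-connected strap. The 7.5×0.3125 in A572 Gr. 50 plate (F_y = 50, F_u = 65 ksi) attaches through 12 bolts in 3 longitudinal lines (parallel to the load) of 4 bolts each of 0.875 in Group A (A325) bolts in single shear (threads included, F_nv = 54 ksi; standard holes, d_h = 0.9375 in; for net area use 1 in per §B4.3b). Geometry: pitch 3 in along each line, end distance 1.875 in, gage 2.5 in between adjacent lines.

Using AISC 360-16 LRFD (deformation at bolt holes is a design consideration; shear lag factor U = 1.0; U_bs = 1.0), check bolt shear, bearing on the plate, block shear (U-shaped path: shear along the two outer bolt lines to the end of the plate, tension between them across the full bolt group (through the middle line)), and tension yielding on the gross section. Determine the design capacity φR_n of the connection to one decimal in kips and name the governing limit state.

105.5 kips (gross-section yield governs)

Bolt shear: A_b = π(0.875)²/4 = 0.60132 in². φR_n = 0.75 × 54 × 0.60132 × 12 × 1 = 292.2 kips.
Bearing (0.3125 in plate, F_u = 65 ksi): end bolts L_c = 1.875 − 0.9375/2 = 1.40625, R_n = min(1.2×1.40625×0.3125×65, 2.4×0.875×0.3125×65) = 34.277 kips/bolt; interior L_c = 3 − 0.9375 = 2.0625, R_n = 42.656 kips/bolt. φR_n = 0.75 × (3×34.277 + 9×42.656) = 365.1 kips.
Block shear: shear path 2×[1.875+3×3] = 2×10.875 in, A_gv = 6.7969, A_nv = 2×(10.875 − 3.5×1)×0.3125 = 4.6094 in²; tension across gage: (5 − 2×1)×0.3125 = 0.9375 in². R_n = min(0.6×65×4.6094, 0.6×50×6.7969) + 1.0×65×0.9375 = min(179.77, 203.91) + 60.938 = 240.71 kips. φR_n = 0.75 × 240.71 = 180.5 kips.
Tension yield (gross): A_g = 7.5×0.3125 = 2.3438 in². φR_n = 0.90 × 50 × 2.3438 = 105.5 kips.
Governing: min(292.2, 365.1, 180.5, 105.5) = 105.5 kips → gross-section yield.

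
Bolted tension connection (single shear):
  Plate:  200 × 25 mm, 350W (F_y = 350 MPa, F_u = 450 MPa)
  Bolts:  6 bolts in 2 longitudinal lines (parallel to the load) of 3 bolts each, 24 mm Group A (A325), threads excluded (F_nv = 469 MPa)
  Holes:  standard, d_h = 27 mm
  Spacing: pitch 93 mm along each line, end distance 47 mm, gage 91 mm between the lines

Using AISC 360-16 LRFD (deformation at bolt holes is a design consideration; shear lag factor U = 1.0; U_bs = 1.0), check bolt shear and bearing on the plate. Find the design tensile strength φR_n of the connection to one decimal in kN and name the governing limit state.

954.8 kN (bolt shear governs)

Bolt shear: A_b = π(24)²/4 = 452.39 mm². φR_n = 0.75 × 469 × 452.39 × 6 × 1 = 954.8 kN.
Bearing (25 mm plate, F_u = 450 MPa): end bolts L_c = 47 − 27/2 = 33.5, R_n = min(1.2×33.5×25×450, 2.4×24×25×450) = 452.25 kN/bolt; interior L_c = 93 − 27 = 66, R_n = 648 kN/bolt. φR_n = 0.75 × (2×452.25 + 4×648) = 2622.4 kN.
Governing: min(954.8, 2622.4) = 954.8 kN → bolt shear.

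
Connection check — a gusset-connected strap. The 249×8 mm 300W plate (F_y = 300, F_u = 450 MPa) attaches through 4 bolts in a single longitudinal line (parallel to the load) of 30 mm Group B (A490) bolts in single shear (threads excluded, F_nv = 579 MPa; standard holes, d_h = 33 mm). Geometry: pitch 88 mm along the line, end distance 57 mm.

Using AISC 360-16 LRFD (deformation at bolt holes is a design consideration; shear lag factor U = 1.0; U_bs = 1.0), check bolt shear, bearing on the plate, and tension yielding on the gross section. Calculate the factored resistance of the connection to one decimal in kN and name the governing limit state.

Bolt shear: A_b = π(30)²/4 = 706.86 mm². φR_n = 0.75 × 579 × 706.86 × 4 × 1 = 1227.8 kN.
Bearing (8 mm plate, F_u = 450 MPa): end bolts L_c = 57 − 33/2 = 40.5, R_n = min(1.2×40.5×8×450, 2.4×30×8×450) = 174.96 kN/bolt; interior L_c = 88 − 33 = 55, R_n = 237.6 kN/bolt. φR_n = 0.75 × (1×174.96 + 3×237.6) = 665.8 kN.
Tension yield (gross): A_g = 249×8 = 1992 mm². φR_n = 0.90 × 300 × 1992 = 537.8 kN.
Governing: min(1227.8, 665.8, 537.8) = 537.8 kN → gross-section yield.

537.8 kN (gross-section yield governs)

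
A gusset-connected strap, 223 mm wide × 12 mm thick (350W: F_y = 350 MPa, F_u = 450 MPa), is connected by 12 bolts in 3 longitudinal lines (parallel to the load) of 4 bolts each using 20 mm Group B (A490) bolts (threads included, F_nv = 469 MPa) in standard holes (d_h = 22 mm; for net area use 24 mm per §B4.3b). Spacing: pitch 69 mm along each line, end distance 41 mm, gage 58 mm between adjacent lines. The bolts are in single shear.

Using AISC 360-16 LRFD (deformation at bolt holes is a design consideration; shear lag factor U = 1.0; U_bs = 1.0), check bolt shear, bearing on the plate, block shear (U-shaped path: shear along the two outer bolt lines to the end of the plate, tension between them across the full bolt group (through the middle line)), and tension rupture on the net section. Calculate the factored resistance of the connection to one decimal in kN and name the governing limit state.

Bolt shear: A_b = π(20)²/4 = 314.16 mm². φR_n = 0.75 × 469 × 314.16 × 12 × 1 = 1326.1 kN.
Bearing (12 mm plate, F_u = 450 MPa): end bolts L_c = 41 − 22/2 = 30, R_n = min(1.2×30×12×450, 2.4×20×12×450) = 194.4 kN/bolt; interior L_c = 69 − 22 = 47, R_n = 259.2 kN/bolt. φR_n = 0.75 × (3×194.4 + 9×259.2) = 2187.0 kN.
Block shear: shear path 2×[41+3×69] = 2×248 mm, A_gv = 5952, A_nv = 2×(248 − 3.5×24)×12 = 3936 mm²; tension across gage: (116 − 2×24)×12 = 816 mm². R_n = min(0.6×450×3936, 0.6×350×5952) + 1.0×450×816 = min(1062.7, 1249.9) + 367.2 = 1429.9 kN. φR_n = 0.75 × 1429.9 = 1072.4 kN.
Tension rupture (net): A_n = (223 − 3×24)×12 = 1812 mm² (U = 1.0, A_e = A_n). φR_n = 0.75 × 450 × 1812 = 611.6 kN.
Governing: min(1326.1, 2187.0, 1072.4, 611.6) = 611.6 kN → net-section rupture.

611.6 kN (net-section rupture governs)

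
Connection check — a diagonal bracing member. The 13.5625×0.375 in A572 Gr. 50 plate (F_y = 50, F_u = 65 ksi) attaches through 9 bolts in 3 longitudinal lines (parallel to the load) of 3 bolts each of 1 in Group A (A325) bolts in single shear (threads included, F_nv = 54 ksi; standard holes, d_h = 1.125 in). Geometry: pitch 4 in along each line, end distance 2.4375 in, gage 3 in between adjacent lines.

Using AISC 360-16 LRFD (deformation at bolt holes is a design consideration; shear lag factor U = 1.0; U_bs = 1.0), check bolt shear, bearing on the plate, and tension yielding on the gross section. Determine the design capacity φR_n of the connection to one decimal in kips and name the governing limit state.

Bolt shear: A_b = π(1)²/4 = 0.7854 in². φR_n = 0.75 × 54 × 0.7854 × 9 × 1 = 286.3 kips.
Bearing (0.375 in plate, F_u = 65 ksi): end bolts L_c = 2.4375 − 1.125/2 = 1.875, R_n = min(1.2×1.875×0.375×65, 2.4×1×0.375×65) = 54.844 kips/bolt; interior L_c = 4 − 1.125 = 2.875, R_n = 58.5 kips/bolt. φR_n = 0.75 × (3×54.844 + 6×58.5) = 386.6 kips.
Tension yield (gross): A_g = 13.5625×0.375 = 5.0859 in². φR_n = 0.90 × 50 × 5.0859 = 228.9 kips.
Governing: min(286.3, 386.6, 228.9) = 228.9 kips → gross-section yield.

228.9 kips (gross-section yield governs)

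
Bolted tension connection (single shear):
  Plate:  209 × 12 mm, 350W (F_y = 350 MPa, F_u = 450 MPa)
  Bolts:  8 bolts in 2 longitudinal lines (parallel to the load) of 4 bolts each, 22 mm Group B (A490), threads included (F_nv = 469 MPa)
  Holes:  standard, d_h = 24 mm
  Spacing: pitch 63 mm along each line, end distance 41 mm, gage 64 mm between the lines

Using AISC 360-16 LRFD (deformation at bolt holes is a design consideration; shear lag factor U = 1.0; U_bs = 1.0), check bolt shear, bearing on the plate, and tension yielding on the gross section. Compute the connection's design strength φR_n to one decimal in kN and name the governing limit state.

790.0 kN (gross-section yield governs)

Bolt shear: A_b = π(22)²/4 = 380.13 mm². φR_n = 0.75 × 469 × 380.13 × 8 × 1 = 1069.7 kN.
Bearing (12 mm plate, F_u = 450 MPa): end bolts L_c = 41 − 24/2 = 29, R_n = min(1.2×29×12×450, 2.4×22×12×450) = 187.92 kN/bolt; interior L_c = 63 − 24 = 39, R_n = 252.72 kN/bolt. φR_n = 0.75 × (2×187.92 + 6×252.72) = 1419.1 kN.
Tension yield (gross): A_g = 209×12 = 2508 mm². φR_n = 0.90 × 350 × 2508 = 790.0 kN.
Governing: min(1069.7, 1419.1, 790.0) = 790.0 kN → gross-section yield.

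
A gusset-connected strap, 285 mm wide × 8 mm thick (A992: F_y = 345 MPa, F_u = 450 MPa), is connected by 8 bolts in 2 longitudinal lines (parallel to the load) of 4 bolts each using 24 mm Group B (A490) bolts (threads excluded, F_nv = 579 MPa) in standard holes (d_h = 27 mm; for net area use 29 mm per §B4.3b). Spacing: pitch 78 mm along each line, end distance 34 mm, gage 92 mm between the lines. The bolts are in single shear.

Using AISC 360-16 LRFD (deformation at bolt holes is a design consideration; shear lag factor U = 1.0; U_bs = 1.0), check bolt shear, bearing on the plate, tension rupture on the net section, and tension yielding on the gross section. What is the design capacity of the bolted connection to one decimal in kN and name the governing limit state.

Bolt shear: A_b = π(24)²/4 = 452.39 mm². φR_n = 0.75 × 579 × 452.39 × 8 × 1 = 1571.6 kN.
Bearing (8 mm plate, F_u = 450 MPa): end bolts L_c = 34 − 27/2 = 20.5, R_n = min(1.2×20.5×8×450, 2.4×24×8×450) = 88.56 kN/bolt; interior L_c = 78 − 27 = 51, R_n = 207.36 kN/bolt. φR_n = 0.75 × (2×88.56 + 6×207.36) = 1066.0 kN.
Tension rupture (net): A_n = (285 − 2×29)×8 = 1816 mm² (U = 1.0, A_e = A_n). φR_n = 0.75 × 450 × 1816 = 612.9 kN.
Tension yield (gross): A_g = 285×8 = 2280 mm². φR_n = 0.90 × 345 × 2280 = 707.9 kN.
Governing: min(1571.6, 1066.0, 612.9, 707.9) = 612.9 kN → net-section rupture.

612.9 kN (net-section rupture governs)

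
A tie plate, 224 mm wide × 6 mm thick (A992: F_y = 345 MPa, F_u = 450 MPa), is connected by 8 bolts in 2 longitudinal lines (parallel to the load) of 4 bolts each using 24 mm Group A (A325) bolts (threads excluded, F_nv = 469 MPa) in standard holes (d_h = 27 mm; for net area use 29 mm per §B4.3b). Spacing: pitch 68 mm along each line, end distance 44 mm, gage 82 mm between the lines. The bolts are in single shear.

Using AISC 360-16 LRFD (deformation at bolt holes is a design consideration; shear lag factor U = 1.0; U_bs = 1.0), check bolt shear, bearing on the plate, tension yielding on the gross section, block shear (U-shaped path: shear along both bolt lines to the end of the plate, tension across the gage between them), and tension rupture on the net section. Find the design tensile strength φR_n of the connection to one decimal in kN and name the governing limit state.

336.2 kN (net-section rupture governs)

Bolt shear: A_b = π(24)²/4 = 452.39 mm². φR_n = 0.75 × 469 × 452.39 × 8 × 1 = 1273.0 kN.
Bearing (6 mm plate, F_u = 450 MPa): end bolts L_c = 44 − 27/2 = 30.5, R_n = min(1.2×30.5×6×450, 2.4×24×6×450) = 98.82 kN/bolt; interior L_c = 68 − 27 = 41, R_n = 132.84 kN/bolt. φR_n = 0.75 × (2×98.82 + 6×132.84) = 746.0 kN.
Tension yield (gross): A_g = 224×6 = 1344 mm². φR_n = 0.90 × 345 × 1344 = 417.3 kN.
Block shear: shear path 2×[44+3×68] = 2×248 mm, A_gv = 2976, A_nv = 2×(248 − 3.5×29)×6 = 1758 mm²; tension across gage: (82 − 1×29)×6 = 318 mm². R_n = min(0.6×450×1758, 0.6×345×2976) + 1.0×450×318 = min(474.66, 616.03) + 143.1 = 617.76 kN. φR_n = 0.75 × 617.76 = 463.3 kN.
Tension rupture (net): A_n = (224 − 2×29)×6 = 996 mm² (U = 1.0, A_e = A_n). φR_n = 0.75 × 450 × 996 = 336.2 kN.
Governing: min(1273.0, 746.0, 417.3, 463.3, 336.2) = 336.2 kN → net-section rupture.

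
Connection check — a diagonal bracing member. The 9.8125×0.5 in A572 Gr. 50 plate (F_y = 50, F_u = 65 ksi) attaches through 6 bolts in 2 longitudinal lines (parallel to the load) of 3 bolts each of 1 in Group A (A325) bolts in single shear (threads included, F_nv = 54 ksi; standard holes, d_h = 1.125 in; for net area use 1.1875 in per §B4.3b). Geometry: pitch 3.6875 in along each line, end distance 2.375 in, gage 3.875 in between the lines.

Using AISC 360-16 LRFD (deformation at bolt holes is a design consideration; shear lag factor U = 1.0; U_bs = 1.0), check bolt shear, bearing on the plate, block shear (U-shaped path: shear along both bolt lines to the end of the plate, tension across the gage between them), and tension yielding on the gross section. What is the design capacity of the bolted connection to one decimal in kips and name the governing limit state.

190.9 kips (bolt shear governs)

Bolt shear: A_b = π(1)²/4 = 0.7854 in². φR_n = 0.75 × 54 × 0.7854 × 6 × 1 = 190.9 kips.
Bearing (0.5 in plate, F_u = 65 ksi): end bolts L_c = 2.375 − 1.125/2 = 1.8125, R_n = min(1.2×1.8125×0.5×65, 2.4×1×0.5×65) = 70.688 kips/bolt; interior L_c = 3.6875 − 1.125 = 2.5625, R_n = 78 kips/bolt. φR_n = 0.75 × (2×70.688 + 4×78) = 340.0 kips.
Block shear: shear path 2×[2.375+2×3.6875] = 2×9.75 in, A_gv = 9.75, A_nv = 2×(9.75 − 2.5×1.1875)×0.5 = 6.7813 in²; tension across gage: (3.875 − 1×1.1875)×0.5 = 1.3438 in². R_n = min(0.6×65×6.7813, 0.6×50×9.75) + 1.0×65×1.3438 = min(264.47, 292.5) + 87.347 = 351.82 kips. φR_n = 0.75 × 351.82 = 263.9 kips.
Tension yield (gross): A_g = 9.8125×0.5 = 4.9063 in². φR_n = 0.90 × 50 × 4.9063 = 220.8 kips.
Governing: min(190.9, 340.0, 263.9, 220.8) = 190.9 kips → bolt shear.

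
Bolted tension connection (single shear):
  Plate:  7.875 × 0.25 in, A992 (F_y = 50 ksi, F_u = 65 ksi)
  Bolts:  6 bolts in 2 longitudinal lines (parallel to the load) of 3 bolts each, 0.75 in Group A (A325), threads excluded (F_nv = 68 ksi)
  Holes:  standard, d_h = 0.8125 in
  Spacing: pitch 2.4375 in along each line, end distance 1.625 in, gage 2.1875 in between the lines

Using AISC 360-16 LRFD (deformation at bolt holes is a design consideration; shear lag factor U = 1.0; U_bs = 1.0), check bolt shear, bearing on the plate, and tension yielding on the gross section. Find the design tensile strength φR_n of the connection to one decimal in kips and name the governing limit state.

88.6 kips (gross-section yield governs)

Bolt shear: A_b = π(0.75)²/4 = 0.44179 in². φR_n = 0.75 × 68 × 0.44179 × 6 × 1 = 135.2 kips.
Bearing (0.25 in plate, F_u = 65 ksi): end bolts L_c = 1.625 − 0.8125/2 = 1.21875, R_n = min(1.2×1.21875×0.25×65, 2.4×0.75×0.25×65) = 23.766 kips/bolt; interior L_c = 2.4375 − 0.8125 = 1.625, R_n = 29.25 kips/bolt. φR_n = 0.75 × (2×23.766 + 4×29.25) = 123.4 kips.
Tension yield (gross): A_g = 7.875×0.25 = 1.9688 in². φR_n = 0.90 × 50 × 1.9688 = 88.6 kips.
Governing: min(135.2, 123.4, 88.6) = 88.6 kips → gross-section yield.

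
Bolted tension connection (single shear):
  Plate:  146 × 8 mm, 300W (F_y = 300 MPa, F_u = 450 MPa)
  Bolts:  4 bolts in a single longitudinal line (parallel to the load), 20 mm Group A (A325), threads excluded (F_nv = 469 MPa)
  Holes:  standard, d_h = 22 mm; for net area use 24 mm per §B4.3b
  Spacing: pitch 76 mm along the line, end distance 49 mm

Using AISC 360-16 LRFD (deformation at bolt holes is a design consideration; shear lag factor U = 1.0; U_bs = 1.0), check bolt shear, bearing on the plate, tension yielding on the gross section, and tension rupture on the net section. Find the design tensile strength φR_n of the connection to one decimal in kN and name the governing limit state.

Bolt shear: A_b = π(20)²/4 = 314.16 mm². φR_n = 0.75 × 469 × 314.16 × 4 × 1 = 442.0 kN.
Bearing (8 mm plate, F_u = 450 MPa): end bolts L_c = 49 − 22/2 = 38, R_n = min(1.2×38×8×450, 2.4×20×8×450) = 164.16 kN/bolt; interior L_c = 76 − 22 = 54, R_n = 172.8 kN/bolt. φR_n = 0.75 × (1×164.16 + 3×172.8) = 511.9 kN.
Tension yield (gross): A_g = 146×8 = 1168 mm². φR_n = 0.90 × 300 × 1168 = 315.4 kN.
Tension rupture (net): A_n = (146 − 1×24)×8 = 976 mm² (U = 1.0, A_e = A_n). φR_n = 0.75 × 450 × 976 = 329.4 kN.
Governing: min(442.0, 511.9, 315.4, 329.4) = 315.4 kN → gross-section yield.

315.4 kN (gross-section yield governs)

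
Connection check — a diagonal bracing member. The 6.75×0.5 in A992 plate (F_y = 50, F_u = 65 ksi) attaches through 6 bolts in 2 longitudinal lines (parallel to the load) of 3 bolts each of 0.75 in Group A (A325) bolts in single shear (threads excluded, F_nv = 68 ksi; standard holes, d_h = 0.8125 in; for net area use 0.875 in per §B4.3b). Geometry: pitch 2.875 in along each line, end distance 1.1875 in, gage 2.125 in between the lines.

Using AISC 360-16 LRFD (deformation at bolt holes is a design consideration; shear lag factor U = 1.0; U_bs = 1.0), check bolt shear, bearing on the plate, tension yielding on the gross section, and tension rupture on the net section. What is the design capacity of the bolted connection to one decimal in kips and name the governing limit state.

Bolt shear: A_b = π(0.75)²/4 = 0.44179 in². φR_n = 0.75 × 68 × 0.44179 × 6 × 1 = 135.2 kips.
Bearing (0.5 in plate, F_u = 65 ksi): end bolts L_c = 1.1875 − 0.8125/2 = 0.78125, R_n = min(1.2×0.78125×0.5×65, 2.4×0.75×0.5×65) = 30.469 kips/bolt; interior L_c = 2.875 − 0.8125 = 2.0625, R_n = 58.5 kips/bolt. φR_n = 0.75 × (2×30.469 + 4×58.5) = 221.2 kips.
Tension yield (gross): A_g = 6.75×0.5 = 3.375 in². φR_n = 0.90 × 50 × 3.375 = 151.9 kips.
Tension rupture (net): A_n = (6.75 − 2×0.875)×0.5 = 2.5 in² (U = 1.0, A_e = A_n). φR_n = 0.75 × 65 × 2.5 = 121.9 kips.
Governing: min(135.2, 221.2, 151.9, 121.9) = 121.9 kips → net-section rupture.

121.9 kips (net-section rupture governs)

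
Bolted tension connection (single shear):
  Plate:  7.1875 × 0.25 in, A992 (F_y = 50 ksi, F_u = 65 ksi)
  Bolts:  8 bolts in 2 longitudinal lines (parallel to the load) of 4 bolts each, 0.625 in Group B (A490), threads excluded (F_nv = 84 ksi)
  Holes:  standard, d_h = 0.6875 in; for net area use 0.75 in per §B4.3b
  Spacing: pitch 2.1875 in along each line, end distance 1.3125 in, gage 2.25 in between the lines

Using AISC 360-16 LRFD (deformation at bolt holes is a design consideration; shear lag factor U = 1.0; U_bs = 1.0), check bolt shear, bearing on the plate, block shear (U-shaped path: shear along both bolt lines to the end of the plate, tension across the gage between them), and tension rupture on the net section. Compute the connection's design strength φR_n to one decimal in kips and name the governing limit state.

69.3 kips (net-section rupture governs)

Bolt shear: A_b = π(0.625)²/4 = 0.3068 in². φR_n = 0.75 × 84 × 0.3068 × 8 × 1 = 154.6 kips.
Bearing (0.25 in plate, F_u = 65 ksi): end bolts L_c = 1.3125 − 0.6875/2 = 0.96875, R_n = min(1.2×0.96875×0.25×65, 2.4×0.625×0.25×65) = 18.891 kips/bolt; interior L_c = 2.1875 − 0.6875 = 1.5, R_n = 24.375 kips/bolt. φR_n = 0.75 × (2×18.891 + 6×24.375) = 138.0 kips.
Block shear: shear path 2×[1.3125+3×2.1875] = 2×7.875 in, A_gv = 3.9375, A_nv = 2×(7.875 − 3.5×0.75)×0.25 = 2.625 in²; tension across gage: (2.25 − 1×0.75)×0.25 = 0.375 in². R_n = min(0.6×65×2.625, 0.6×50×3.9375) + 1.0×65×0.375 = min(102.38, 118.13) + 24.375 = 126.76 kips. φR_n = 0.75 × 126.76 = 95.1 kips.
Tension rupture (net): A_n = (7.1875 − 2×0.75)×0.25 = 1.4219 in² (U = 1.0, A_e = A_n). φR_n = 0.75 × 65 × 1.4219 = 69.3 kips.
Governing: min(154.6, 138.0, 95.1, 69.3) = 69.3 kips → net-section rupture.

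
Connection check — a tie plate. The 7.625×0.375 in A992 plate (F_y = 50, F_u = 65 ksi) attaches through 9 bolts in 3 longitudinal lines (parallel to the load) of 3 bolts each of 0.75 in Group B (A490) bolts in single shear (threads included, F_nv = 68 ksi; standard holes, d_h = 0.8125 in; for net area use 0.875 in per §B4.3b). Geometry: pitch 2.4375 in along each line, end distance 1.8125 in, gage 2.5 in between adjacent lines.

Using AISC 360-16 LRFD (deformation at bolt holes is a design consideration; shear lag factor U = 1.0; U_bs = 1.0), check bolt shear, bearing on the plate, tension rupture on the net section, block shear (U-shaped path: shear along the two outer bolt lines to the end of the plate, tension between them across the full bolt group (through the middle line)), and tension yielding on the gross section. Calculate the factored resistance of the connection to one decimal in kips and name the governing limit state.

91.4 kips (net-section rupture governs)

Bolt shear: A_b = π(0.75)²/4 = 0.44179 in². φR_n = 0.75 × 68 × 0.44179 × 9 × 1 = 202.8 kips.
Bearing (0.375 in plate, F_u = 65 ksi): end bolts L_c = 1.8125 − 0.8125/2 = 1.40625, R_n = min(1.2×1.40625×0.375×65, 2.4×0.75×0.375×65) = 41.133 kips/bolt; interior L_c = 2.4375 − 0.8125 = 1.625, R_n = 43.875 kips/bolt. φR_n = 0.75 × (3×41.133 + 6×43.875) = 290.0 kips.
Tension rupture (net): A_n = (7.625 − 3×0.875)×0.375 = 1.875 in² (U = 1.0, A_e = A_n). φR_n = 0.75 × 65 × 1.875 = 91.4 kips.
Block shear: shear path 2×[1.8125+2×2.4375] = 2×6.6875 in, A_gv = 5.0156, A_nv = 2×(6.6875 − 2.5×0.875)×0.375 = 3.375 in²; tension across gage: (5 − 2×0.875)×0.375 = 1.2188 in². R_n = min(0.6×65×3.375, 0.6×50×5.0156) + 1.0×65×1.2188 = min(131.63, 150.47) + 79.222 = 210.85 kips. φR_n = 0.75 × 210.85 = 158.1 kips.
Tension yield (gross): A_g = 7.625×0.375 = 2.8594 in². φR_n = 0.90 × 50 × 2.8594 = 128.7 kips.
Governing: min(202.8, 290.0, 91.4, 158.1, 128.7) = 91.4 kips → net-section rupture.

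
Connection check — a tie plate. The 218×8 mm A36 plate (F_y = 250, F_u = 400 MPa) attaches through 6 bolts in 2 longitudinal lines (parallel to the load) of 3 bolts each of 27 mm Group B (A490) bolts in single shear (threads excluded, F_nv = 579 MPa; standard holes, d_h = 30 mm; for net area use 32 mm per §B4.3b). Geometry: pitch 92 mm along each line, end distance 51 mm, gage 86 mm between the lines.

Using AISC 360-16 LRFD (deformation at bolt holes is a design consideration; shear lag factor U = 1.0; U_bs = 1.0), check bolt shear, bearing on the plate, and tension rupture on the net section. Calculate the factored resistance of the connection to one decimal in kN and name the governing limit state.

Bolt shear: A_b = π(27)²/4 = 572.56 mm². φR_n = 0.75 × 579 × 572.56 × 6 × 1 = 1491.8 kN.
Bearing (8 mm plate, F_u = 400 MPa): end bolts L_c = 51 − 30/2 = 36, R_n = min(1.2×36×8×400, 2.4×27×8×400) = 138.24 kN/bolt; interior L_c = 92 − 30 = 62, R_n = 207.36 kN/bolt. φR_n = 0.75 × (2×138.24 + 4×207.36) = 829.4 kN.
Tension rupture (net): A_n = (218 − 2×32)×8 = 1232 mm² (U = 1.0, A_e = A_n). φR_n = 0.75 × 400 × 1232 = 369.6 kN.
Governing: min(1491.8, 829.4, 369.6) = 369.6 kN → net-section rupture.

369.6 kN (net-section rupture governs)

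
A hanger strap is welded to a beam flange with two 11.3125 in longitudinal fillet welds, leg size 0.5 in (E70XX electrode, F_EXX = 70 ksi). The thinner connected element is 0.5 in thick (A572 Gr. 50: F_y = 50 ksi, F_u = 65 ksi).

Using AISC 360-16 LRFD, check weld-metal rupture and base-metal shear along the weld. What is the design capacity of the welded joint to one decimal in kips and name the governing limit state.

Weld metal: throat = 0.707×0.5 = 0.3535 in, L = 2×11.3125 = 22.625 in. φR_n = 0.75 × 0.6 × 70 × 0.3535 × 22.625 = 251.9 kips.
Base metal shear (0.5 in plate): yield φR_n = 1.0×0.6×50×0.5×22.625 = 339.4 kips; rupture φR_n = 0.75×0.6×65×0.5×22.625 = 330.9 kips; take 330.9 kips (rupture).
Governing: min(251.9, 330.9) = 251.9 kips → weld metal.

251.9 kips (weld metal governs)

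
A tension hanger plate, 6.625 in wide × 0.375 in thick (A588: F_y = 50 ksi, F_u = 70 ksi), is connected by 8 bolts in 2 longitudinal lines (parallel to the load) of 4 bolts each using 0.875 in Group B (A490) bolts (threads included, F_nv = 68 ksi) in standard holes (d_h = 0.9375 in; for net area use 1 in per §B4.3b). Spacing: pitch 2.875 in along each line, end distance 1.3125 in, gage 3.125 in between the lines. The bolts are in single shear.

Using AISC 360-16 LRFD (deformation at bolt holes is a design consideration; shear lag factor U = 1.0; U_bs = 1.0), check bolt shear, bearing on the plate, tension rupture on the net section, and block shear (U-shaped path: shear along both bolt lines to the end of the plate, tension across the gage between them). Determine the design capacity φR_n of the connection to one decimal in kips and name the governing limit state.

Bolt shear: A_b = π(0.875)²/4 = 0.60132 in². φR_n = 0.75 × 68 × 0.60132 × 8 × 1 = 245.3 kips.
Bearing (0.375 in plate, F_u = 70 ksi): end bolts L_c = 1.3125 − 0.9375/2 = 0.84375, R_n = min(1.2×0.84375×0.375×70, 2.4×0.875×0.375×70) = 26.578 kips/bolt; interior L_c = 2.875 − 0.9375 = 1.9375, R_n = 55.125 kips/bolt. φR_n = 0.75 × (2×26.578 + 6×55.125) = 287.9 kips.
Tension rupture (net): A_n = (6.625 − 2×1)×0.375 = 1.7344 in² (U = 1.0, A_e = A_n). φR_n = 0.75 × 70 × 1.7344 = 91.1 kips.
Block shear: shear path 2×[1.3125+3×2.875] = 2×9.9375 in, A_gv = 7.4531, A_nv = 2×(9.9375 − 3.5×1)×0.375 = 4.8281 in²; tension across gage: (3.125 − 1×1)×0.375 = 0.79688 in². R_n = min(0.6×70×4.8281, 0.6×50×7.4531) + 1.0×70×0.79688 = min(202.78, 223.59) + 55.782 = 258.56 kips. φR_n = 0.75 × 258.56 = 193.9 kips.
Governing: min(245.3, 287.9, 91.1, 193.9) = 91.1 kips → net-section rupture.

91.1 kips (net-section rupture governs)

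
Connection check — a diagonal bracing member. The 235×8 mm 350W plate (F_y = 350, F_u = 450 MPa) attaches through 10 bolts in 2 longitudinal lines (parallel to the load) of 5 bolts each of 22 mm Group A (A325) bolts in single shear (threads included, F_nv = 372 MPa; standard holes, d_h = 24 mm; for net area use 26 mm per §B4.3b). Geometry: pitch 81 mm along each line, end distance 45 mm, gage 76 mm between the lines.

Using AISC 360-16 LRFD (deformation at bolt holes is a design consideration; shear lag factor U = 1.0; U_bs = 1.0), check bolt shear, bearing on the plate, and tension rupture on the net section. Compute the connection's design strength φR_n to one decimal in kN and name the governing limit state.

494.1 kN (net-section rupture governs)

Bolt shear: A_b = π(22)²/4 = 380.13 mm². φR_n = 0.75 × 372 × 380.13 × 10 × 1 = 1060.6 kN.
Bearing (8 mm plate, F_u = 450 MPa): end bolts L_c = 45 − 24/2 = 33, R_n = min(1.2×33×8×450, 2.4×22×8×450) = 142.56 kN/bolt; interior L_c = 81 − 24 = 57, R_n = 190.08 kN/bolt. φR_n = 0.75 × (2×142.56 + 8×190.08) = 1354.3 kN.
Tension rupture (net): A_n = (235 − 2×26)×8 = 1464 mm² (U = 1.0, A_e = A_n). φR_n = 0.75 × 450 × 1464 = 494.1 kN.
Governing: min(1060.6, 1354.3, 494.1) = 494.1 kN → net-section rupture.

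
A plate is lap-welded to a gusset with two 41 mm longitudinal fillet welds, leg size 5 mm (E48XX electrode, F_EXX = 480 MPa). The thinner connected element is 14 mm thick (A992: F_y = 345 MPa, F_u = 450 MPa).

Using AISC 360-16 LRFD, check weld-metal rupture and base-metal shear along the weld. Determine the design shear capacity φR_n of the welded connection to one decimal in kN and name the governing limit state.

62.6 kN (weld metal governs)

Weld metal: throat = 0.707×5 = 3.535 mm, L = 2×41 = 82 mm. φR_n = 0.75 × 0.6 × 480 × 3.535 × 82 = 62.6 kN.
Base metal shear (14 mm plate): yield φR_n = 1.0×0.6×345×14×82 = 237.6 kN; rupture φR_n = 0.75×0.6×450×14×82 = 232.5 kN; take 232.5 kN (rupture).
Governing: min(62.6, 232.5) = 62.6 kN → weld metal.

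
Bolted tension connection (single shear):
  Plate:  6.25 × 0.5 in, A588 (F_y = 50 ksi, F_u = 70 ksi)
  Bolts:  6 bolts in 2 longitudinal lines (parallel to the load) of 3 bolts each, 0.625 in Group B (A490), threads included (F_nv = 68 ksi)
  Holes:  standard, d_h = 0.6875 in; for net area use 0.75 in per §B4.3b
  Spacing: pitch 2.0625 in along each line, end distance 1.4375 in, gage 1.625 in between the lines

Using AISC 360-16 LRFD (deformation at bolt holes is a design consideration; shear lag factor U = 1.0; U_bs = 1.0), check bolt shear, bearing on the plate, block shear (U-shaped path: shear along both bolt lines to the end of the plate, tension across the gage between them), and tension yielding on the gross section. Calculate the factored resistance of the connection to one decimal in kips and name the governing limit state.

Bolt shear: A_b = π(0.625)²/4 = 0.3068 in². φR_n = 0.75 × 68 × 0.3068 × 6 × 1 = 93.9 kips.
Bearing (0.5 in plate, F_u = 70 ksi): end bolts L_c = 1.4375 − 0.6875/2 = 1.09375, R_n = min(1.2×1.09375×0.5×70, 2.4×0.625×0.5×70) = 45.938 kips/bolt; interior L_c = 2.0625 − 0.6875 = 1.375, R_n = 52.5 kips/bolt. φR_n = 0.75 × (2×45.938 + 4×52.5) = 226.4 kips.
Block shear: shear path 2×[1.4375+2×2.0625] = 2×5.5625 in, A_gv = 5.5625, A_nv = 2×(5.5625 − 2.5×0.75)×0.5 = 3.6875 in²; tension across gage: (1.625 − 1×0.75)×0.5 = 0.4375 in². R_n = min(0.6×70×3.6875, 0.6×50×5.5625) + 1.0×70×0.4375 = min(154.88, 166.88) + 30.625 = 185.51 kips. φR_n = 0.75 × 185.51 = 139.1 kips.
Tension yield (gross): A_g = 6.25×0.5 = 3.125 in². φR_n = 0.90 × 50 × 3.125 = 140.6 kips.
Governing: min(93.9, 226.4, 139.1, 140.6) = 93.9 kips → bolt shear.

93.9 kips (bolt shear governs)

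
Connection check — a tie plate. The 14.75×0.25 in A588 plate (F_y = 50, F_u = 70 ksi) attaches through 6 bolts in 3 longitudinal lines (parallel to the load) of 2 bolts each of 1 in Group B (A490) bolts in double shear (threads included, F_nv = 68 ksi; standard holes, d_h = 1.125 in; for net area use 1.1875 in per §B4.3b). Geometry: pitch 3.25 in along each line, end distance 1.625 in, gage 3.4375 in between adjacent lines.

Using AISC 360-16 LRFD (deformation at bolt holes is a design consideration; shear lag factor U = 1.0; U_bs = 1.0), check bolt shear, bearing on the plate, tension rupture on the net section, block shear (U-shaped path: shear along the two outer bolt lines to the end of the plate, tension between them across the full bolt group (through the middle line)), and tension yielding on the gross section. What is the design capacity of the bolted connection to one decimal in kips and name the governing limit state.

107.8 kips (block shear governs)

Bolt shear: A_b = π(1)²/4 = 0.7854 in². φR_n = 0.75 × 68 × 0.7854 × 6 × 2 = 480.7 kips.
Bearing (0.25 in plate, F_u = 70 ksi): end bolts L_c = 1.625 − 1.125/2 = 1.0625, R_n = min(1.2×1.0625×0.25×70, 2.4×1×0.25×70) = 22.313 kips/bolt; interior L_c = 3.25 − 1.125 = 2.125, R_n = 42 kips/bolt. φR_n = 0.75 × (3×22.313 + 3×42) = 144.7 kips.
Tension rupture (net): A_n = (14.75 − 3×1.1875)×0.25 = 2.7969 in² (U = 1.0, A_e = A_n). φR_n = 0.75 × 70 × 2.7969 = 146.8 kips.
Block shear: shear path 2×[1.625+1×3.25] = 2×4.875 in, A_gv = 2.4375, A_nv = 2×(4.875 − 1.5×1.1875)×0.25 = 1.5469 in²; tension across gage: (6.875 − 2×1.1875)×0.25 = 1.125 in². R_n = min(0.6×70×1.5469, 0.6×50×2.4375) + 1.0×70×1.125 = min(64.97, 73.125) + 78.75 = 143.72 kips. φR_n = 0.75 × 143.72 = 107.8 kips.
Tension yield (gross): A_g = 14.75×0.25 = 3.6875 in². φR_n = 0.90 × 50 × 3.6875 = 165.9 kips.
Governing: min(480.7, 144.7, 146.8, 107.8, 165.9) = 107.8 kips → block shear.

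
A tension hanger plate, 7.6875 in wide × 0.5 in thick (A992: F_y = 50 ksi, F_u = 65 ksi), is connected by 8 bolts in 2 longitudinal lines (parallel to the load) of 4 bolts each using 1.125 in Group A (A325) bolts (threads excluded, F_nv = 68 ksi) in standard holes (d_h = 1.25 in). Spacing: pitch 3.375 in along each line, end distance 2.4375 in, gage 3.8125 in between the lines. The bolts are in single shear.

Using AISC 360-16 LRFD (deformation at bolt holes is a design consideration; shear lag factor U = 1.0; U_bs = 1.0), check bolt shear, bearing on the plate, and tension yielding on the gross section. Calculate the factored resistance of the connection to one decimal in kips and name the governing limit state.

Bolt shear: A_b = π(1.125)²/4 = 0.99402 in². φR_n = 0.75 × 68 × 0.99402 × 8 × 1 = 405.6 kips.
Bearing (0.5 in plate, F_u = 65 ksi): end bolts L_c = 2.4375 − 1.25/2 = 1.8125, R_n = min(1.2×1.8125×0.5×65, 2.4×1.125×0.5×65) = 70.688 kips/bolt; interior L_c = 3.375 − 1.25 = 2.125, R_n = 82.875 kips/bolt. φR_n = 0.75 × (2×70.688 + 6×82.875) = 479.0 kips.
Tension yield (gross): A_g = 7.6875×0.5 = 3.8438 in². φR_n = 0.90 × 50 × 3.8438 = 173.0 kips.
Governing: min(405.6, 479.0, 173.0) = 173.0 kips → gross-section yield.

173.0 kips (gross-section yield governs)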